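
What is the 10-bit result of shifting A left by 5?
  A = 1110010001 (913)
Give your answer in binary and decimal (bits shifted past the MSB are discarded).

Shift left by 5: drop the top 5 bit(s), append 5 zero(s) on the right.
  1110010001  ->  discard [11100], keep [10001], append 00000
= 1000100000

Answer: 1000100000 (544)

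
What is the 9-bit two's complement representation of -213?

1. Binary of +213:  011010101
2. Invert bits:     100101010
3. Add 1:           100101011

Answer: 100101011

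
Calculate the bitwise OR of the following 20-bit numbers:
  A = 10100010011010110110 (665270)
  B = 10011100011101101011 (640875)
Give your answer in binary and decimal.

Apply | to each column (1 where either bit is 1):
  10100010011010110110
| 10011100011101101011
----------------------
  10111110011111111111

Answer: 10111110011111111111 (780287)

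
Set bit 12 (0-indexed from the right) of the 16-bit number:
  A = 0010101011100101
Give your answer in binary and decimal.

Mask = 1 << 12 = 0001000000000000
Bit 12 of A is 0, so OR-ing with the mask flips it to 1.
  0010101011100101
| 0001000000000000
------------------
  0011101011100101

Answer: 0011101011100101 (15077)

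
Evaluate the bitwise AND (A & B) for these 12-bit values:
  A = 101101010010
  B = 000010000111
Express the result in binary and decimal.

Apply & to each column (1 only where both bits are 1):
  101101010010
& 000010000111
--------------
  000000000010

Answer: 000000000010 (2)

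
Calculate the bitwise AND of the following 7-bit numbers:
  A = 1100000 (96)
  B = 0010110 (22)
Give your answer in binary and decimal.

Apply & to each column (1 only where both bits are 1):
  1100000
& 0010110
---------
  0000000

Answer: 0000000 (0)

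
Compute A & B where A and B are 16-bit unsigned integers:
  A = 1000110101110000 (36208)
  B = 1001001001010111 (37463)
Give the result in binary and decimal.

Apply & to each column (1 only where both bits are 1):
  1000110101110000
& 1001001001010111
------------------
  1000000001010000

Answer: 1000000001010000 (32848)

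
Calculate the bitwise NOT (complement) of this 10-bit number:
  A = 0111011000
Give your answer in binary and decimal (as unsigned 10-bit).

Flip each bit (0->1, 1->0):
  0111011000
  1000100111

Answer: 1000100111 (551)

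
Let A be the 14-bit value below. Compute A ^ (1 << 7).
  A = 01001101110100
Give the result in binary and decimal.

Mask = 1 << 7 = 00000010000000
Bit 7 of A is 0; XOR with the mask flips it to 1.
  01001101110100
^ 00000010000000
----------------
  01001111110100

Answer: 01001111110100 (5108)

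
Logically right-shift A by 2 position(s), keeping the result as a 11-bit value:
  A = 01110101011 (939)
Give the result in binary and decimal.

Logical shift right by 2: drop the bottom 2 bit(s), prepend 2 zero(s) on the left.
  01110101011  ->  keep [011101010], discard [11], prepend 00
= 00011101010

Answer: 00011101010 (234)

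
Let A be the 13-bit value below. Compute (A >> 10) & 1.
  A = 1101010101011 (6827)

Bit 10 is the 11th from the right.
  1101010101011
    ^
That bit is 0.

Answer: 0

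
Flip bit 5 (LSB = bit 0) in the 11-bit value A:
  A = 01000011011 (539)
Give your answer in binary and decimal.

Mask = 1 << 5 = 00000100000
Bit 5 of A is 0; XOR with the mask flips it to 1.
  01000011011
^ 00000100000
-------------
  01000111011

Answer: 01000111011 (571)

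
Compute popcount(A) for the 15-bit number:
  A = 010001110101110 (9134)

010001110101110
1-bits at positions (from bit 0 = LSB): 1, 2, 3, 5, 7, 8, 9, 13
Count = 8

Answer: 8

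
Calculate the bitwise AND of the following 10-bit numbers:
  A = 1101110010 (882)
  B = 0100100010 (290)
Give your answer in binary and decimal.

Apply & to each column (1 only where both bits are 1):
  1101110010
& 0100100010
------------
  0100100010

Answer: 0100100010 (290)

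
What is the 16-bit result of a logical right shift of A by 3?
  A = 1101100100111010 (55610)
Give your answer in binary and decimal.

Logical shift right by 3: drop the bottom 3 bit(s), prepend 3 zero(s) on the left.
  1101100100111010  ->  keep [1101100100111], discard [010], prepend 000
= 0001101100100111

Answer: 0001101100100111 (6951)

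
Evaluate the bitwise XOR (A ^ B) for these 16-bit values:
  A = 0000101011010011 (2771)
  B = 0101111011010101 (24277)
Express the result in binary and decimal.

Apply ^ to each column (1 where bits differ):
  0000101011010011
^ 0101111011010101
------------------
  0101010000000110

Answer: 0101010000000110 (21510)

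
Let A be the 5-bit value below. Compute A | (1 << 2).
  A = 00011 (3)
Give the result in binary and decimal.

Mask = 1 << 2 = 00100
Bit 2 of A is 0, so OR-ing with the mask flips it to 1.
  00011
| 00100
-------
  00111

Answer: 00111 (7)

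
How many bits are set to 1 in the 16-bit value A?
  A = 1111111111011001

1111111111011001
1-bits at positions (from bit 0 = LSB): 0, 3, 4, 6, 7, 8, 9, 10, 11, 12, 13, 14, 15
Count = 13

Answer: 13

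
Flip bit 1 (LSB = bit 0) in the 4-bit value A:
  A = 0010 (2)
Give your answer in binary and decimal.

Mask = 1 << 1 = 0010
Bit 1 of A is 1; XOR with the mask flips it to 0.
  0010
^ 0010
------
  0000

Answer: 0000 (0)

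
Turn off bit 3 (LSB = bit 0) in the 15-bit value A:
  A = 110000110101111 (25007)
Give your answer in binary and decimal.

Mask = ~(1 << 3) = 111111111110111
Bit 3 of A is 1, so AND-ing with the mask clears it to 0.
  110000110101111
& 111111111110111
-----------------
  110000110100111

Answer: 110000110100111 (24999)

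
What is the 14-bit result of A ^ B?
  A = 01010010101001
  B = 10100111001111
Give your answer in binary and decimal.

Apply ^ to each column (1 where bits differ):
  01010010101001
^ 10100111001111
----------------
  11110101100110

Answer: 11110101100110 (15718)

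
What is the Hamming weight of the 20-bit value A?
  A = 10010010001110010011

10010010001110010011
1-bits at positions (from bit 0 = LSB): 0, 1, 4, 7, 8, 9, 13, 16, 19
Count = 9

Answer: 9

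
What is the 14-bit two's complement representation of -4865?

1. Binary of +4865:  01001100000001
2. Invert bits:     10110011111110
3. Add 1:           10110011111111

Answer: 10110011111111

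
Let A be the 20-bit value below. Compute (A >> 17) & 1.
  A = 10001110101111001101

Bit 17 is the 18th from the right.
  10001110101111001101
    ^
That bit is 0.

Answer: 0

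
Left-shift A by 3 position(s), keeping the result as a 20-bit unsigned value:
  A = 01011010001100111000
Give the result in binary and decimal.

Shift left by 3: drop the top 3 bit(s), append 3 zero(s) on the right.
  01011010001100111000  ->  discard [010], keep [11010001100111000], append 000
= 11010001100111000000

Answer: 11010001100111000000 (858560)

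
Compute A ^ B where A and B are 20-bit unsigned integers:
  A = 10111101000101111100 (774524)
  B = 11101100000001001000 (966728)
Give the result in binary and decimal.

Apply ^ to each column (1 where bits differ):
  10111101000101111100
^ 11101100000001001000
----------------------
  01010001000100110100

Answer: 01010001000100110100 (332084)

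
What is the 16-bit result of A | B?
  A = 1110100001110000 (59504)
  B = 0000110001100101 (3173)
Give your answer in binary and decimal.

Apply | to each column (1 where either bit is 1):
  1110100001110000
| 0000110001100101
------------------
  1110110001110101

Answer: 1110110001110101 (60533)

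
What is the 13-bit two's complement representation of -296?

1. Binary of +296:  0000100101000
2. Invert bits:     1111011010111
3. Add 1:           1111011011000

Answer: 1111011011000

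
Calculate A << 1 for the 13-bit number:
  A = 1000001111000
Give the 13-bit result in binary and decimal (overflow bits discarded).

Shift left by 1: drop the top 1 bit(s), append 1 zero(s) on the right.
  1000001111000  ->  discard [1], keep [000001111000], append 0
= 0000011110000

Answer: 0000011110000 (240)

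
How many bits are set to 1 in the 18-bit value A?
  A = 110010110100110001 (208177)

110010110100110001
1-bits at positions (from bit 0 = LSB): 0, 4, 5, 8, 10, 11, 13, 16, 17
Count = 9

Answer: 9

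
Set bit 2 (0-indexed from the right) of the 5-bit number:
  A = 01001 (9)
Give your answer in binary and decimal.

Mask = 1 << 2 = 00100
Bit 2 of A is 0, so OR-ing with the mask flips it to 1.
  01001
| 00100
-------
  01101

Answer: 01101 (13)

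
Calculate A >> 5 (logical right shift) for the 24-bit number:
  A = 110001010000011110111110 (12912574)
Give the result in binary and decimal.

Logical shift right by 5: drop the bottom 5 bit(s), prepend 5 zero(s) on the left.
  110001010000011110111110  ->  keep [1100010100000111101], discard [11110], prepend 00000
= 000001100010100000111101

Answer: 000001100010100000111101 (403517)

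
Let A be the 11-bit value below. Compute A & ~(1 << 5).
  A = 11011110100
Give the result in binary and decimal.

Mask = ~(1 << 5) = 11111011111
Bit 5 of A is 1, so AND-ing with the mask clears it to 0.
  11011110100
& 11111011111
-------------
  11011010100

Answer: 11011010100 (1748)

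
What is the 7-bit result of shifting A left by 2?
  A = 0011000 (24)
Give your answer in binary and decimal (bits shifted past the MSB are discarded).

Shift left by 2: drop the top 2 bit(s), append 2 zero(s) on the right.
  0011000  ->  discard [00], keep [11000], append 00
= 1100000

Answer: 1100000 (96)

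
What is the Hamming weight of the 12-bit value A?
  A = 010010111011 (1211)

010010111011
1-bits at positions (from bit 0 = LSB): 0, 1, 3, 4, 5, 7, 10
Count = 7

Answer: 7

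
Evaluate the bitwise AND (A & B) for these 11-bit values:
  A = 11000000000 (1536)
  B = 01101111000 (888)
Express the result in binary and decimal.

Apply & to each column (1 only where both bits are 1):
  11000000000
& 01101111000
-------------
  01000000000

Answer: 01000000000 (512)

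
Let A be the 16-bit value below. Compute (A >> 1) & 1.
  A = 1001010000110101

Bit 1 is the 2nd from the right.
  1001010000110101
                ^
That bit is 0.

Answer: 0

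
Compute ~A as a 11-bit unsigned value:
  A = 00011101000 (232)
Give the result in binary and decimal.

Flip each bit (0->1, 1->0):
  00011101000
  11100010111

Answer: 11100010111 (1815)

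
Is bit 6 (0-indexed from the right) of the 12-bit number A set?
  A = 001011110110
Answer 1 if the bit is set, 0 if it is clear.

Bit 6 is the 7th from the right.
  001011110110
       ^
That bit is 1.

Answer: 1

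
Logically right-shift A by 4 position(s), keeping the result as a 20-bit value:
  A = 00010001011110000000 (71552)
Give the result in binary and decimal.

Logical shift right by 4: drop the bottom 4 bit(s), prepend 4 zero(s) on the left.
  00010001011110000000  ->  keep [0001000101111000], discard [0000], prepend 0000
= 00000001000101111000

Answer: 00000001000101111000 (4472)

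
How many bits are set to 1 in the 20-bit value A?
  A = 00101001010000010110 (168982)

00101001010000010110
1-bits at positions (from bit 0 = LSB): 1, 2, 4, 10, 12, 15, 17
Count = 7

Answer: 7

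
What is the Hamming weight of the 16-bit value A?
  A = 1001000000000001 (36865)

1001000000000001
1-bits at positions (from bit 0 = LSB): 0, 12, 15
Count = 3

Answer: 3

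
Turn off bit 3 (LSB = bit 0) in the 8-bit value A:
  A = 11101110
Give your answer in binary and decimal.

Mask = ~(1 << 3) = 11110111
Bit 3 of A is 1, so AND-ing with the mask clears it to 0.
  11101110
& 11110111
----------
  11100110

Answer: 11100110 (230)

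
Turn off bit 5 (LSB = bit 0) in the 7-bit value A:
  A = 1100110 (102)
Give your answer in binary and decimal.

Mask = ~(1 << 5) = 1011111
Bit 5 of A is 1, so AND-ing with the mask clears it to 0.
  1100110
& 1011111
---------
  1000110

Answer: 1000110 (70)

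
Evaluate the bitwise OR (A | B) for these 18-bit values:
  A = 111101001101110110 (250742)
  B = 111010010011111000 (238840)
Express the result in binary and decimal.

Apply | to each column (1 where either bit is 1):
  111101001101110110
| 111010010011111000
--------------------
  111111011111111110

Answer: 111111011111111110 (260094)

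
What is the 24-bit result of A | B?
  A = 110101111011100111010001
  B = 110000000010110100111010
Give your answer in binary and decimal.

Apply | to each column (1 where either bit is 1):
  110101111011100111010001
| 110000000010110100111010
--------------------------
  110101111011110111111011

Answer: 110101111011110111111011 (14138875)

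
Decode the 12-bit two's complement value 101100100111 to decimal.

MSB is 1, so the value is negative. Find the magnitude:
1. Invert bits:  010011011000
2. Add 1:        010011011001  = 1241
3. Apply sign:   -1241

Answer: -1241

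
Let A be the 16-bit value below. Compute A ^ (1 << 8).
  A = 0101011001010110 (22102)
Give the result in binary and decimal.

Mask = 1 << 8 = 0000000100000000
Bit 8 of A is 0; XOR with the mask flips it to 1.
  0101011001010110
^ 0000000100000000
------------------
  0101011101010110

Answer: 0101011101010110 (22358)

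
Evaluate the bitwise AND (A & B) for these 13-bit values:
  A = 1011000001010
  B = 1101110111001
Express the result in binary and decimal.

Apply & to each column (1 only where both bits are 1):
  1011000001010
& 1101110111001
---------------
  1001000001000

Answer: 1001000001000 (4616)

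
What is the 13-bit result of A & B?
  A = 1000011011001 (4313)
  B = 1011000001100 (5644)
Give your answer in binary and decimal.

Apply & to each column (1 only where both bits are 1):
  1000011011001
& 1011000001100
---------------
  1000000001000

Answer: 1000000001000 (4104)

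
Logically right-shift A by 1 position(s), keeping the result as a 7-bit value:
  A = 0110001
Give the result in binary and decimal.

Logical shift right by 1: drop the bottom 1 bit(s), prepend 1 zero(s) on the left.
  0110001  ->  keep [011000], discard [1], prepend 0
= 0011000

Answer: 0011000 (24)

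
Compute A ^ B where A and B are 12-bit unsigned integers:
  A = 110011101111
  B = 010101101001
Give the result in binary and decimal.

Apply ^ to each column (1 where bits differ):
  110011101111
^ 010101101001
--------------
  100110000110

Answer: 100110000110 (2438)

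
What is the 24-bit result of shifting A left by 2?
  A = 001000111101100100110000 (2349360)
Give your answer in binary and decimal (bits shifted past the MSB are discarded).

Shift left by 2: drop the top 2 bit(s), append 2 zero(s) on the right.
  001000111101100100110000  ->  discard [00], keep [1000111101100100110000], append 00
= 100011110110010011000000

Answer: 100011110110010011000000 (9397440)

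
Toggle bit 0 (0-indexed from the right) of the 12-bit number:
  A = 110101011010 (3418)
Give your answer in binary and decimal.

Mask = 1 << 0 = 000000000001
Bit 0 of A is 0; XOR with the mask flips it to 1.
  110101011010
^ 000000000001
--------------
  110101011011

Answer: 110101011011 (3419)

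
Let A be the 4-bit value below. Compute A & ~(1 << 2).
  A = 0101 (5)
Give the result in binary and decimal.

Mask = ~(1 << 2) = 1011
Bit 2 of A is 1, so AND-ing with the mask clears it to 0.
  0101
& 1011
------
  0001

Answer: 0001 (1)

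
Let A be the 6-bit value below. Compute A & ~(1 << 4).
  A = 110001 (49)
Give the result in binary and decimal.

Mask = ~(1 << 4) = 101111
Bit 4 of A is 1, so AND-ing with the mask clears it to 0.
  110001
& 101111
--------
  100001

Answer: 100001 (33)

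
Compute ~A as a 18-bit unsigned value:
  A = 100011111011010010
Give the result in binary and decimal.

Flip each bit (0->1, 1->0):
  100011111011010010
  011100000100101101

Answer: 011100000100101101 (114989)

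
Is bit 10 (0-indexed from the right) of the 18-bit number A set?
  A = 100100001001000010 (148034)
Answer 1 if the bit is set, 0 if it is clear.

Bit 10 is the 11th from the right.
  100100001001000010
         ^
That bit is 0.

Answer: 0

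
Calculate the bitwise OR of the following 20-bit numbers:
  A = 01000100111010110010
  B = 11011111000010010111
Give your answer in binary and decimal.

Apply | to each column (1 where either bit is 1):
  01000100111010110010
| 11011111000010010111
----------------------
  11011111111010110111

Answer: 11011111111010110111 (917175)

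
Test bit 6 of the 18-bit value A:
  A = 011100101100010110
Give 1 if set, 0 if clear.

Bit 6 is the 7th from the right.
  011100101100010110
             ^
That bit is 0.

Answer: 0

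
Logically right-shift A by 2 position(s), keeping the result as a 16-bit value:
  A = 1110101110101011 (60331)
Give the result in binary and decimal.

Logical shift right by 2: drop the bottom 2 bit(s), prepend 2 zero(s) on the left.
  1110101110101011  ->  keep [11101011101010], discard [11], prepend 00
= 0011101011101010

Answer: 0011101011101010 (15082)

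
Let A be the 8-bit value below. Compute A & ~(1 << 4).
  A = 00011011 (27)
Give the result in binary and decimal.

Mask = ~(1 << 4) = 11101111
Bit 4 of A is 1, so AND-ing with the mask clears it to 0.
  00011011
& 11101111
----------
  00001011

Answer: 00001011 (11)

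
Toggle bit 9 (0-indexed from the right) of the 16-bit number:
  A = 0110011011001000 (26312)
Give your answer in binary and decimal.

Mask = 1 << 9 = 0000001000000000
Bit 9 of A is 1; XOR with the mask flips it to 0.
  0110011011001000
^ 0000001000000000
------------------
  0110010011001000

Answer: 0110010011001000 (25800)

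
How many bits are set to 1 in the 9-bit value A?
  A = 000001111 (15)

000001111
1-bits at positions (from bit 0 = LSB): 0, 1, 2, 3
Count = 4

Answer: 4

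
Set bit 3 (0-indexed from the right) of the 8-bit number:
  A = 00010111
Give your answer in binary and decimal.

Mask = 1 << 3 = 00001000
Bit 3 of A is 0, so OR-ing with the mask flips it to 1.
  00010111
| 00001000
----------
  00011111

Answer: 00011111 (31)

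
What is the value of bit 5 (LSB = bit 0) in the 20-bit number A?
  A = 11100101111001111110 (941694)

Bit 5 is the 6th from the right.
  11100101111001111110
                ^
That bit is 1.

Answer: 1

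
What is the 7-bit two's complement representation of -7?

1. Binary of +7:  0000111
2. Invert bits:     1111000
3. Add 1:           1111001

Answer: 1111001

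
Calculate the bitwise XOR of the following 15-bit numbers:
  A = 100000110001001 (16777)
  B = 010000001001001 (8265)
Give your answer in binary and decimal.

Apply ^ to each column (1 where bits differ):
  100000110001001
^ 010000001001001
-----------------
  110000111000000

Answer: 110000111000000 (25024)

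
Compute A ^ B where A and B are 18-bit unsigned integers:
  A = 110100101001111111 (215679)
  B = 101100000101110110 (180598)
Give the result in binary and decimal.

Apply ^ to each column (1 where bits differ):
  110100101001111111
^ 101100000101110110
--------------------
  011000101100001001

Answer: 011000101100001001 (101129)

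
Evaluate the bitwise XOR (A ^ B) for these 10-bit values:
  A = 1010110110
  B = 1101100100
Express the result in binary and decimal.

Apply ^ to each column (1 where bits differ):
  1010110110
^ 1101100100
------------
  0111010010

Answer: 0111010010 (466)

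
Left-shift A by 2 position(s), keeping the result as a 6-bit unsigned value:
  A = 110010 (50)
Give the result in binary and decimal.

Shift left by 2: drop the top 2 bit(s), append 2 zero(s) on the right.
  110010  ->  discard [11], keep [0010], append 00
= 001000

Answer: 001000 (8)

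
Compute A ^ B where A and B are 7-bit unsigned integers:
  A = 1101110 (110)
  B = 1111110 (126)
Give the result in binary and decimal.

Apply ^ to each column (1 where bits differ):
  1101110
^ 1111110
---------
  0010000

Answer: 0010000 (16)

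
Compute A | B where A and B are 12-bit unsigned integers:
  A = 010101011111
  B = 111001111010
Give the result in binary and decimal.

Apply | to each column (1 where either bit is 1):
  010101011111
| 111001111010
--------------
  111101111111

Answer: 111101111111 (3967)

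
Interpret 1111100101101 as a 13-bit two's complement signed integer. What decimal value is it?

MSB is 1, so the value is negative. Find the magnitude:
1. Invert bits:  0000011010010
2. Add 1:        0000011010011  = 211
3. Apply sign:   -211

Answer: -211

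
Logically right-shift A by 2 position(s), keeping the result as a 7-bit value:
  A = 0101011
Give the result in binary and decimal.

Logical shift right by 2: drop the bottom 2 bit(s), prepend 2 zero(s) on the left.
  0101011  ->  keep [01010], discard [11], prepend 00
= 0001010

Answer: 0001010 (10)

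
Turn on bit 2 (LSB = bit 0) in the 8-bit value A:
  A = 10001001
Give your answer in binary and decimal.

Mask = 1 << 2 = 00000100
Bit 2 of A is 0, so OR-ing with the mask flips it to 1.
  10001001
| 00000100
----------
  10001101

Answer: 10001101 (141)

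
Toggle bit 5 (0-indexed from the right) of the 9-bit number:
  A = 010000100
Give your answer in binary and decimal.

Mask = 1 << 5 = 000100000
Bit 5 of A is 0; XOR with the mask flips it to 1.
  010000100
^ 000100000
-----------
  010100100

Answer: 010100100 (164)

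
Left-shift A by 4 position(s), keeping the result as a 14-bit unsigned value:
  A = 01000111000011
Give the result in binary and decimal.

Shift left by 4: drop the top 4 bit(s), append 4 zero(s) on the right.
  01000111000011  ->  discard [0100], keep [0111000011], append 0000
= 01110000110000

Answer: 01110000110000 (7216)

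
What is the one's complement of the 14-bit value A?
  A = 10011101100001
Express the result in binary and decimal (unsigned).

Flip each bit (0->1, 1->0):
  10011101100001
  01100010011110

Answer: 01100010011110 (6302)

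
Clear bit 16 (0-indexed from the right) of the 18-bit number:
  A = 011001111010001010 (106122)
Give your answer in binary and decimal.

Mask = ~(1 << 16) = 101111111111111111
Bit 16 of A is 1, so AND-ing with the mask clears it to 0.
  011001111010001010
& 101111111111111111
--------------------
  001001111010001010

Answer: 001001111010001010 (40586)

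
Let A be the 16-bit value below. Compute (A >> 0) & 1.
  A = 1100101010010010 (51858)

Bit 0 is the 1st from the right.
  1100101010010010
                 ^
That bit is 0.

Answer: 0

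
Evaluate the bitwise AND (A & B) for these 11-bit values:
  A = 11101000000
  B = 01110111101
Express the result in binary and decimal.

Apply & to each column (1 only where both bits are 1):
  11101000000
& 01110111101
-------------
  01100000000

Answer: 01100000000 (768)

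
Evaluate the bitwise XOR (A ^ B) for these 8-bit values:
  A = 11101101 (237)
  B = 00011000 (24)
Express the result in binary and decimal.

Apply ^ to each column (1 where bits differ):
  11101101
^ 00011000
----------
  11110101

Answer: 11110101 (245)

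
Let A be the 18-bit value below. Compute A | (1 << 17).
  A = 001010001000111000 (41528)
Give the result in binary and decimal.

Mask = 1 << 17 = 100000000000000000
Bit 17 of A is 0, so OR-ing with the mask flips it to 1.
  001010001000111000
| 100000000000000000
--------------------
  101010001000111000

Answer: 101010001000111000 (172600)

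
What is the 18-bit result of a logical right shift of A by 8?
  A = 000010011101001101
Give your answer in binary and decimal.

Logical shift right by 8: drop the bottom 8 bit(s), prepend 8 zero(s) on the left.
  000010011101001101  ->  keep [0000100111], discard [01001101], prepend 00000000
= 000000000000100111

Answer: 000000000000100111 (39)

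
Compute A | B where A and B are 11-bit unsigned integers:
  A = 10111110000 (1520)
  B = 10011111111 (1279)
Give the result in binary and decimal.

Apply | to each column (1 where either bit is 1):
  10111110000
| 10011111111
-------------
  10111111111

Answer: 10111111111 (1535)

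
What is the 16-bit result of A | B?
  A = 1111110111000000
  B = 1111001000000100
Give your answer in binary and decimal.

Apply | to each column (1 where either bit is 1):
  1111110111000000
| 1111001000000100
------------------
  1111111111000100

Answer: 1111111111000100 (65476)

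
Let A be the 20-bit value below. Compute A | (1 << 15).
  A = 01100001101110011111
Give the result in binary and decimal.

Mask = 1 << 15 = 00001000000000000000
Bit 15 of A is 0, so OR-ing with the mask flips it to 1.
  01100001101110011111
| 00001000000000000000
----------------------
  01101001101110011111

Answer: 01101001101110011111 (433055)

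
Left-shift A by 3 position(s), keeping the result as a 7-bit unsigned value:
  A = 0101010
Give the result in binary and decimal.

Shift left by 3: drop the top 3 bit(s), append 3 zero(s) on the right.
  0101010  ->  discard [010], keep [1010], append 000
= 1010000

Answer: 1010000 (80)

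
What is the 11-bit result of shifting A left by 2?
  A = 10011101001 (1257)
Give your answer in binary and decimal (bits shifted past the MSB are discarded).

Shift left by 2: drop the top 2 bit(s), append 2 zero(s) on the right.
  10011101001  ->  discard [10], keep [011101001], append 00
= 01110100100

Answer: 01110100100 (932)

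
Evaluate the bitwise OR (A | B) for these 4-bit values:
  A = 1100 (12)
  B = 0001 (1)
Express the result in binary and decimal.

Apply | to each column (1 where either bit is 1):
  1100
| 0001
------
  1101

Answer: 1101 (13)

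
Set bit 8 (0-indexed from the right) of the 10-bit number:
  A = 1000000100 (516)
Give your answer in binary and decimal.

Mask = 1 << 8 = 0100000000
Bit 8 of A is 0, so OR-ing with the mask flips it to 1.
  1000000100
| 0100000000
------------
  1100000100

Answer: 1100000100 (772)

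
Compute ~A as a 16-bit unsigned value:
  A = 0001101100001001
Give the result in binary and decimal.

Flip each bit (0->1, 1->0):
  0001101100001001
  1110010011110110

Answer: 1110010011110110 (58614)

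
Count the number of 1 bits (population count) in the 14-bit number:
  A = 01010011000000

01010011000000
1-bits at positions (from bit 0 = LSB): 6, 7, 10, 12
Count = 4

Answer: 4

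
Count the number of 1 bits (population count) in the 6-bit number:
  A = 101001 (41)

101001
1-bits at positions (from bit 0 = LSB): 0, 3, 5
Count = 3

Answer: 3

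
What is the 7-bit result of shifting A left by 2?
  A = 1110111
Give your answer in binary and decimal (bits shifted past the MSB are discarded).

Shift left by 2: drop the top 2 bit(s), append 2 zero(s) on the right.
  1110111  ->  discard [11], keep [10111], append 00
= 1011100

Answer: 1011100 (92)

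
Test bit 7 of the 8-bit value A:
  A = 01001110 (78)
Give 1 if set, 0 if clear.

Bit 7 is the 8th from the right.
  01001110
  ^
That bit is 0.

Answer: 0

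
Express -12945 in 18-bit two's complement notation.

1. Binary of +12945:  000011001010010001
2. Invert bits:     111100110101101110
3. Add 1:           111100110101101111

Answer: 111100110101101111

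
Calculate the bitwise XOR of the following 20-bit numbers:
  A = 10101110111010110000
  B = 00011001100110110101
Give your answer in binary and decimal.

Apply ^ to each column (1 where bits differ):
  10101110111010110000
^ 00011001100110110101
----------------------
  10110111011100000101

Answer: 10110111011100000101 (751365)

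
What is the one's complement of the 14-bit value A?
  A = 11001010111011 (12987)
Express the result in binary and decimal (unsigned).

Flip each bit (0->1, 1->0):
  11001010111011
  00110101000100

Answer: 00110101000100 (3396)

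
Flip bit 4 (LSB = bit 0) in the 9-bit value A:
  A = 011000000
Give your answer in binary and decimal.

Mask = 1 << 4 = 000010000
Bit 4 of A is 0; XOR with the mask flips it to 1.
  011000000
^ 000010000
-----------
  011010000

Answer: 011010000 (208)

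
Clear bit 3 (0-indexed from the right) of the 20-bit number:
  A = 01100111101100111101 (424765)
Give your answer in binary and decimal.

Mask = ~(1 << 3) = 11111111111111110111
Bit 3 of A is 1, so AND-ing with the mask clears it to 0.
  01100111101100111101
& 11111111111111110111
----------------------
  01100111101100110101

Answer: 01100111101100110101 (424757)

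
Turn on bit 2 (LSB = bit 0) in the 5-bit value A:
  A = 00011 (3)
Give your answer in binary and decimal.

Mask = 1 << 2 = 00100
Bit 2 of A is 0, so OR-ing with the mask flips it to 1.
  00011
| 00100
-------
  00111

Answer: 00111 (7)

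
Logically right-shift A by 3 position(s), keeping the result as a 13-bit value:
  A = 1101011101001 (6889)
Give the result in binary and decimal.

Logical shift right by 3: drop the bottom 3 bit(s), prepend 3 zero(s) on the left.
  1101011101001  ->  keep [1101011101], discard [001], prepend 000
= 0001101011101

Answer: 0001101011101 (861)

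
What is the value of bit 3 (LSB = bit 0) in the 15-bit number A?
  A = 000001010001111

Bit 3 is the 4th from the right.
  000001010001111
             ^
That bit is 1.

Answer: 1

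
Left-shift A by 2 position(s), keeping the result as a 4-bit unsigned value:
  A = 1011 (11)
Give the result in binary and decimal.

Shift left by 2: drop the top 2 bit(s), append 2 zero(s) on the right.
  1011  ->  discard [10], keep [11], append 00
= 1100

Answer: 1100 (12)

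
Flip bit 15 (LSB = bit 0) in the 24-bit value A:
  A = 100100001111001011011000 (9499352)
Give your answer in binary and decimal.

Mask = 1 << 15 = 000000001000000000000000
Bit 15 of A is 1; XOR with the mask flips it to 0.
  100100001111001011011000
^ 000000001000000000000000
--------------------------
  100100000111001011011000

Answer: 100100000111001011011000 (9466584)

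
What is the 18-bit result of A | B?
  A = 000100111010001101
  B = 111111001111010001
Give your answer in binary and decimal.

Apply | to each column (1 where either bit is 1):
  000100111010001101
| 111111001111010001
--------------------
  111111111111011101

Answer: 111111111111011101 (262109)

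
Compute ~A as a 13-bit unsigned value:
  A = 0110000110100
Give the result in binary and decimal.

Flip each bit (0->1, 1->0):
  0110000110100
  1001111001011

Answer: 1001111001011 (5067)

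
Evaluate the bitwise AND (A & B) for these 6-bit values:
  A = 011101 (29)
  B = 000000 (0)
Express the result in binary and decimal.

Apply & to each column (1 only where both bits are 1):
  011101
& 000000
--------
  000000

Answer: 000000 (0)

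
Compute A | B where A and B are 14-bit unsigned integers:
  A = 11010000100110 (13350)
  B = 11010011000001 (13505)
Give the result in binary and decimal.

Apply | to each column (1 where either bit is 1):
  11010000100110
| 11010011000001
----------------
  11010011100111

Answer: 11010011100111 (13543)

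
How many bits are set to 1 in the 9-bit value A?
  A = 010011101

010011101
1-bits at positions (from bit 0 = LSB): 0, 2, 3, 4, 7
Count = 5

Answer: 5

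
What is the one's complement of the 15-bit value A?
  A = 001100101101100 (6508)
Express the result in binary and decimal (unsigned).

Flip each bit (0->1, 1->0):
  001100101101100
  110011010010011

Answer: 110011010010011 (26259)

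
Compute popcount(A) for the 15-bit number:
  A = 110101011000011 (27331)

110101011000011
1-bits at positions (from bit 0 = LSB): 0, 1, 6, 7, 9, 11, 13, 14
Count = 8

Answer: 8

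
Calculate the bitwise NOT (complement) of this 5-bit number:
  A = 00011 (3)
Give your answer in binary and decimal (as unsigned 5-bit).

Flip each bit (0->1, 1->0):
  00011
  11100

Answer: 11100 (28)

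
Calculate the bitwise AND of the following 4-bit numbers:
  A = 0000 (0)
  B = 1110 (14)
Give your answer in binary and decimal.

Apply & to each column (1 only where both bits are 1):
  0000
& 1110
------
  0000

Answer: 0000 (0)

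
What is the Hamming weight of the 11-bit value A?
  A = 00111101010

00111101010
1-bits at positions (from bit 0 = LSB): 1, 3, 5, 6, 7, 8
Count = 6

Answer: 6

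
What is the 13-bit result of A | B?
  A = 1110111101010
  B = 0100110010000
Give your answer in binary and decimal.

Apply | to each column (1 where either bit is 1):
  1110111101010
| 0100110010000
---------------
  1110111111010

Answer: 1110111111010 (7674)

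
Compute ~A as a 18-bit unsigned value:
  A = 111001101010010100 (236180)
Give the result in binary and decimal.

Flip each bit (0->1, 1->0):
  111001101010010100
  000110010101101011

Answer: 000110010101101011 (25963)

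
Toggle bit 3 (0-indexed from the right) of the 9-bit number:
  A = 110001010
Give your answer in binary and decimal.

Mask = 1 << 3 = 000001000
Bit 3 of A is 1; XOR with the mask flips it to 0.
  110001010
^ 000001000
-----------
  110000010

Answer: 110000010 (386)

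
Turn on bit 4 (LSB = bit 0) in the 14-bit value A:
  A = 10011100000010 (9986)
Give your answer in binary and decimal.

Mask = 1 << 4 = 00000000010000
Bit 4 of A is 0, so OR-ing with the mask flips it to 1.
  10011100000010
| 00000000010000
----------------
  10011100010010

Answer: 10011100010010 (10002)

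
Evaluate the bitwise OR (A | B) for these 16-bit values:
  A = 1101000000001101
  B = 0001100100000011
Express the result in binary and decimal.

Apply | to each column (1 where either bit is 1):
  1101000000001101
| 0001100100000011
------------------
  1101100100001111

Answer: 1101100100001111 (55567)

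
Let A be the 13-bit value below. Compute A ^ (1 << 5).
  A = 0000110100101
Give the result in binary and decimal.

Mask = 1 << 5 = 0000000100000
Bit 5 of A is 1; XOR with the mask flips it to 0.
  0000110100101
^ 0000000100000
---------------
  0000110000101

Answer: 0000110000101 (389)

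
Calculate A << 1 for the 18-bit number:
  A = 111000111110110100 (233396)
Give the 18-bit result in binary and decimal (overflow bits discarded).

Shift left by 1: drop the top 1 bit(s), append 1 zero(s) on the right.
  111000111110110100  ->  discard [1], keep [11000111110110100], append 0
= 110001111101101000

Answer: 110001111101101000 (204648)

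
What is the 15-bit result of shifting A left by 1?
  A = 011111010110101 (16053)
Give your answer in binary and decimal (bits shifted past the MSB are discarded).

Shift left by 1: drop the top 1 bit(s), append 1 zero(s) on the right.
  011111010110101  ->  discard [0], keep [11111010110101], append 0
= 111110101101010

Answer: 111110101101010 (32106)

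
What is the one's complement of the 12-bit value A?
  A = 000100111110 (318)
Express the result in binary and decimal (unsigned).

Flip each bit (0->1, 1->0):
  000100111110
  111011000001

Answer: 111011000001 (3777)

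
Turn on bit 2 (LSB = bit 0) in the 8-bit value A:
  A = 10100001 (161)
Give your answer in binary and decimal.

Mask = 1 << 2 = 00000100
Bit 2 of A is 0, so OR-ing with the mask flips it to 1.
  10100001
| 00000100
----------
  10100101

Answer: 10100101 (165)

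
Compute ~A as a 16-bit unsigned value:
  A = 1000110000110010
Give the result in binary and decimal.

Flip each bit (0->1, 1->0):
  1000110000110010
  0111001111001101

Answer: 0111001111001101 (29645)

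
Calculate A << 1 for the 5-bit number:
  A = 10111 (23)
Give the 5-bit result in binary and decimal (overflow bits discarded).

Shift left by 1: drop the top 1 bit(s), append 1 zero(s) on the right.
  10111  ->  discard [1], keep [0111], append 0
= 01110

Answer: 01110 (14)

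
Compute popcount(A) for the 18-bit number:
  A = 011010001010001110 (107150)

011010001010001110
1-bits at positions (from bit 0 = LSB): 1, 2, 3, 7, 9, 13, 15, 16
Count = 8

Answer: 8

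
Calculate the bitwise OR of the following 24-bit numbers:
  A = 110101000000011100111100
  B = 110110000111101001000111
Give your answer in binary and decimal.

Apply | to each column (1 where either bit is 1):
  110101000000011100111100
| 110110000111101001000111
--------------------------
  110111000111111101111111

Answer: 110111000111111101111111 (14450559)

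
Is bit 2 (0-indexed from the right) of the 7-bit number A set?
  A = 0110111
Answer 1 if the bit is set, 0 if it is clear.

Bit 2 is the 3rd from the right.
  0110111
      ^
That bit is 1.

Answer: 1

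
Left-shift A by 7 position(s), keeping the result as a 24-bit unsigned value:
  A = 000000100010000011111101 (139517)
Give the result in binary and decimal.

Shift left by 7: drop the top 7 bit(s), append 7 zero(s) on the right.
  000000100010000011111101  ->  discard [0000001], keep [00010000011111101], append 0000000
= 000100000111111010000000

Answer: 000100000111111010000000 (1080960)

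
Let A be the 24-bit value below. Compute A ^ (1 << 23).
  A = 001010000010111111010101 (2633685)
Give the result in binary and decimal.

Mask = 1 << 23 = 100000000000000000000000
Bit 23 of A is 0; XOR with the mask flips it to 1.
  001010000010111111010101
^ 100000000000000000000000
--------------------------
  101010000010111111010101

Answer: 101010000010111111010101 (11022293)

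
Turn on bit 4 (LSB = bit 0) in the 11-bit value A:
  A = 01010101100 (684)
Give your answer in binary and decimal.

Mask = 1 << 4 = 00000010000
Bit 4 of A is 0, so OR-ing with the mask flips it to 1.
  01010101100
| 00000010000
-------------
  01010111100

Answer: 01010111100 (700)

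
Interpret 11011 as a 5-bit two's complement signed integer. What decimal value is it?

MSB is 1, so the value is negative. Find the magnitude:
1. Invert bits:  00100
2. Add 1:        00101  = 5
3. Apply sign:   -5

Answer: -5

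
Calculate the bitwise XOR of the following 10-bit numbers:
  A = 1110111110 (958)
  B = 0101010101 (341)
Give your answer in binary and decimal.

Apply ^ to each column (1 where bits differ):
  1110111110
^ 0101010101
------------
  1011101011

Answer: 1011101011 (747)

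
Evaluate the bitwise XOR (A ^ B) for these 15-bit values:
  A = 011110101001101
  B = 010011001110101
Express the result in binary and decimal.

Apply ^ to each column (1 where bits differ):
  011110101001101
^ 010011001110101
-----------------
  001101100111000

Answer: 001101100111000 (6968)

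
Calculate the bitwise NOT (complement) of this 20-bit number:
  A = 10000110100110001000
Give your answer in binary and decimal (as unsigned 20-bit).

Flip each bit (0->1, 1->0):
  10000110100110001000
  01111001011001110111

Answer: 01111001011001110111 (497271)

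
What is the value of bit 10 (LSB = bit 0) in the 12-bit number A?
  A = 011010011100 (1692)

Bit 10 is the 11th from the right.
  011010011100
   ^
That bit is 1.

Answer: 1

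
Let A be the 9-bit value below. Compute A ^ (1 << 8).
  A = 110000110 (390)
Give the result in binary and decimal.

Mask = 1 << 8 = 100000000
Bit 8 of A is 1; XOR with the mask flips it to 0.
  110000110
^ 100000000
-----------
  010000110

Answer: 010000110 (134)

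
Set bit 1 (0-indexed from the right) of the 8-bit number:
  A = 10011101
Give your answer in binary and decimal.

Mask = 1 << 1 = 00000010
Bit 1 of A is 0, so OR-ing with the mask flips it to 1.
  10011101
| 00000010
----------
  10011111

Answer: 10011111 (159)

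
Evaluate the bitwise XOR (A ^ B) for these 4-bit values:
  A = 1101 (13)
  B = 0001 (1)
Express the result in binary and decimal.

Apply ^ to each column (1 where bits differ):
  1101
^ 0001
------
  1100

Answer: 1100 (12)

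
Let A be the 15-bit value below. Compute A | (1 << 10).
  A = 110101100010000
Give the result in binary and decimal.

Mask = 1 << 10 = 000010000000000
Bit 10 of A is 0, so OR-ing with the mask flips it to 1.
  110101100010000
| 000010000000000
-----------------
  110111100010000

Answer: 110111100010000 (28432)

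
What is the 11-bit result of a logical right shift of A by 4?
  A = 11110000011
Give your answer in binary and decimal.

Logical shift right by 4: drop the bottom 4 bit(s), prepend 4 zero(s) on the left.
  11110000011  ->  keep [1111000], discard [0011], prepend 0000
= 00001111000

Answer: 00001111000 (120)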